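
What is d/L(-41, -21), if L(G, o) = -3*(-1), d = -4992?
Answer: -1664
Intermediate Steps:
L(G, o) = 3
d/L(-41, -21) = -4992/3 = -4992*⅓ = -1664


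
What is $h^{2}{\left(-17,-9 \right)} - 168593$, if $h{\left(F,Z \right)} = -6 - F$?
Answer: $-168472$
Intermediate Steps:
$h^{2}{\left(-17,-9 \right)} - 168593 = \left(-6 - -17\right)^{2} - 168593 = \left(-6 + 17\right)^{2} - 168593 = 11^{2} - 168593 = 121 - 168593 = -168472$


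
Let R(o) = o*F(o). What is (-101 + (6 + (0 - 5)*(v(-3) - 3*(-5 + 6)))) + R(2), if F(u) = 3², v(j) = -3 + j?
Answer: -32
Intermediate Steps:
F(u) = 9
R(o) = 9*o (R(o) = o*9 = 9*o)
(-101 + (6 + (0 - 5)*(v(-3) - 3*(-5 + 6)))) + R(2) = (-101 + (6 + (0 - 5)*((-3 - 3) - 3*(-5 + 6)))) + 9*2 = (-101 + (6 - 5*(-6 - 3))) + 18 = (-101 + (6 - 5*(-9))) + 18 = (-101 + (6 + 45)) + 18 = (-101 + 51) + 18 = -50 + 18 = -32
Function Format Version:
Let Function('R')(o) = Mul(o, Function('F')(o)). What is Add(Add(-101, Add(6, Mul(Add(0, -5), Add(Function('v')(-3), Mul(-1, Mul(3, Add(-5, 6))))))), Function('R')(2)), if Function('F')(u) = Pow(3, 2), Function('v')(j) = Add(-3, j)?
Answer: -32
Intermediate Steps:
Function('F')(u) = 9
Function('R')(o) = Mul(9, o) (Function('R')(o) = Mul(o, 9) = Mul(9, o))
Add(Add(-101, Add(6, Mul(Add(0, -5), Add(Function('v')(-3), Mul(-1, Mul(3, Add(-5, 6))))))), Function('R')(2)) = Add(Add(-101, Add(6, Mul(Add(0, -5), Add(Add(-3, -3), Mul(-1, Mul(3, Add(-5, 6))))))), Mul(9, 2)) = Add(Add(-101, Add(6, Mul(-5, Add(-6, Mul(-1, Mul(3, 1)))))), 18) = Add(Add(-101, Add(6, Mul(-5, Add(-6, Mul(-1, 3))))), 18) = Add(Add(-101, Add(6, Mul(-5, Add(-6, -3)))), 18) = Add(Add(-101, Add(6, Mul(-5, -9))), 18) = Add(Add(-101, Add(6, 45)), 18) = Add(Add(-101, 51), 18) = Add(-50, 18) = -32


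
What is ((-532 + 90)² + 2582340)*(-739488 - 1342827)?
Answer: -5784054704760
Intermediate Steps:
((-532 + 90)² + 2582340)*(-739488 - 1342827) = ((-442)² + 2582340)*(-2082315) = (195364 + 2582340)*(-2082315) = 2777704*(-2082315) = -5784054704760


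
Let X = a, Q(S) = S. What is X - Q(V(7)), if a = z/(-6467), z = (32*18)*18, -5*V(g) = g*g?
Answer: 265043/32335 ≈ 8.1968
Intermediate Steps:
V(g) = -g²/5 (V(g) = -g*g/5 = -g²/5)
z = 10368 (z = 576*18 = 10368)
a = -10368/6467 (a = 10368/(-6467) = 10368*(-1/6467) = -10368/6467 ≈ -1.6032)
X = -10368/6467 ≈ -1.6032
X - Q(V(7)) = -10368/6467 - (-1)*7²/5 = -10368/6467 - (-1)*49/5 = -10368/6467 - 1*(-49/5) = -10368/6467 + 49/5 = 265043/32335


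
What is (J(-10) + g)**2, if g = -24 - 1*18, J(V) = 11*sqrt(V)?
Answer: 554 - 924*I*sqrt(10) ≈ 554.0 - 2921.9*I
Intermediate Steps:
g = -42 (g = -24 - 18 = -42)
(J(-10) + g)**2 = (11*sqrt(-10) - 42)**2 = (11*(I*sqrt(10)) - 42)**2 = (11*I*sqrt(10) - 42)**2 = (-42 + 11*I*sqrt(10))**2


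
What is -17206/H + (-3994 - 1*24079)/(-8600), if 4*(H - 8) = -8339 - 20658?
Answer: 281004169/49819800 ≈ 5.6404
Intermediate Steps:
H = -28965/4 (H = 8 + (-8339 - 20658)/4 = 8 + (¼)*(-28997) = 8 - 28997/4 = -28965/4 ≈ -7241.3)
-17206/H + (-3994 - 1*24079)/(-8600) = -17206/(-28965/4) + (-3994 - 1*24079)/(-8600) = -17206*(-4/28965) + (-3994 - 24079)*(-1/8600) = 68824/28965 - 28073*(-1/8600) = 68824/28965 + 28073/8600 = 281004169/49819800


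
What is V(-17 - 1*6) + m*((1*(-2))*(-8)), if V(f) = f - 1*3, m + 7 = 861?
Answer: 13638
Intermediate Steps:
m = 854 (m = -7 + 861 = 854)
V(f) = -3 + f (V(f) = f - 3 = -3 + f)
V(-17 - 1*6) + m*((1*(-2))*(-8)) = (-3 + (-17 - 1*6)) + 854*((1*(-2))*(-8)) = (-3 + (-17 - 6)) + 854*(-2*(-8)) = (-3 - 23) + 854*16 = -26 + 13664 = 13638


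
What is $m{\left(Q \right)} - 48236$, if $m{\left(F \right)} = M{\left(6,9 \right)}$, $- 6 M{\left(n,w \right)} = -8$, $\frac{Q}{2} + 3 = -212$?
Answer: $- \frac{144704}{3} \approx -48235.0$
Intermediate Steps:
$Q = -430$ ($Q = -6 + 2 \left(-212\right) = -6 - 424 = -430$)
$M{\left(n,w \right)} = \frac{4}{3}$ ($M{\left(n,w \right)} = \left(- \frac{1}{6}\right) \left(-8\right) = \frac{4}{3}$)
$m{\left(F \right)} = \frac{4}{3}$
$m{\left(Q \right)} - 48236 = \frac{4}{3} - 48236 = - \frac{144704}{3}$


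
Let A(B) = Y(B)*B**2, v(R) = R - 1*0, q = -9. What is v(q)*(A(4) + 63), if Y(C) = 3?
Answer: -999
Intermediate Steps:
v(R) = R (v(R) = R + 0 = R)
A(B) = 3*B**2
v(q)*(A(4) + 63) = -9*(3*4**2 + 63) = -9*(3*16 + 63) = -9*(48 + 63) = -9*111 = -999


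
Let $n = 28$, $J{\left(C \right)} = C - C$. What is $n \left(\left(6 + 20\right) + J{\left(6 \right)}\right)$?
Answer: $728$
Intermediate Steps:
$J{\left(C \right)} = 0$
$n \left(\left(6 + 20\right) + J{\left(6 \right)}\right) = 28 \left(\left(6 + 20\right) + 0\right) = 28 \left(26 + 0\right) = 28 \cdot 26 = 728$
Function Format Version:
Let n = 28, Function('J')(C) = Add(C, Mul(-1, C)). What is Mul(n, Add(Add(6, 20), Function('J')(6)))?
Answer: 728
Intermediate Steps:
Function('J')(C) = 0
Mul(n, Add(Add(6, 20), Function('J')(6))) = Mul(28, Add(Add(6, 20), 0)) = Mul(28, Add(26, 0)) = Mul(28, 26) = 728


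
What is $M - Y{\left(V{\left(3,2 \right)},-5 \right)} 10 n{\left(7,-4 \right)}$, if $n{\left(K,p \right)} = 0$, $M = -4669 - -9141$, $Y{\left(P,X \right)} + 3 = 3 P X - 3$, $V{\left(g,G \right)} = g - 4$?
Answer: $4472$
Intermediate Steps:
$V{\left(g,G \right)} = -4 + g$ ($V{\left(g,G \right)} = g - 4 = -4 + g$)
$Y{\left(P,X \right)} = -6 + 3 P X$ ($Y{\left(P,X \right)} = -3 + \left(3 P X - 3\right) = -3 + \left(-3 + 3 P X\right) = -6 + 3 P X$)
$M = 4472$ ($M = -4669 + 9141 = 4472$)
$M - Y{\left(V{\left(3,2 \right)},-5 \right)} 10 n{\left(7,-4 \right)} = 4472 - \left(-6 + 3 \left(-4 + 3\right) \left(-5\right)\right) 10 \cdot 0 = 4472 - \left(-6 + 3 \left(-1\right) \left(-5\right)\right) 10 \cdot 0 = 4472 - \left(-6 + 15\right) 10 \cdot 0 = 4472 - 9 \cdot 10 \cdot 0 = 4472 - 90 \cdot 0 = 4472 - 0 = 4472 + 0 = 4472$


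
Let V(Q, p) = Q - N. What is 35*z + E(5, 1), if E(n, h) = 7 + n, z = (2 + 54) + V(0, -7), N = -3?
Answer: 2077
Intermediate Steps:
V(Q, p) = 3 + Q (V(Q, p) = Q - 1*(-3) = Q + 3 = 3 + Q)
z = 59 (z = (2 + 54) + (3 + 0) = 56 + 3 = 59)
35*z + E(5, 1) = 35*59 + (7 + 5) = 2065 + 12 = 2077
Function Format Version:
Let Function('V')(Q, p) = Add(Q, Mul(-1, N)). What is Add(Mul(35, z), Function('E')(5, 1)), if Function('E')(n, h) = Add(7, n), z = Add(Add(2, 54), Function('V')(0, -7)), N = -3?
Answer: 2077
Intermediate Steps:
Function('V')(Q, p) = Add(3, Q) (Function('V')(Q, p) = Add(Q, Mul(-1, -3)) = Add(Q, 3) = Add(3, Q))
z = 59 (z = Add(Add(2, 54), Add(3, 0)) = Add(56, 3) = 59)
Add(Mul(35, z), Function('E')(5, 1)) = Add(Mul(35, 59), Add(7, 5)) = Add(2065, 12) = 2077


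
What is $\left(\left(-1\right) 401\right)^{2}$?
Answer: $160801$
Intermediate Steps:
$\left(\left(-1\right) 401\right)^{2} = \left(-401\right)^{2} = 160801$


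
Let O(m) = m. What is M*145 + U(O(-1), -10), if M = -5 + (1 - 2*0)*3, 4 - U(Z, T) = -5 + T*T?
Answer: -381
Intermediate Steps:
U(Z, T) = 9 - T**2 (U(Z, T) = 4 - (-5 + T*T) = 4 - (-5 + T**2) = 4 + (5 - T**2) = 9 - T**2)
M = -2 (M = -5 + (1 + 0)*3 = -5 + 1*3 = -5 + 3 = -2)
M*145 + U(O(-1), -10) = -2*145 + (9 - 1*(-10)**2) = -290 + (9 - 1*100) = -290 + (9 - 100) = -290 - 91 = -381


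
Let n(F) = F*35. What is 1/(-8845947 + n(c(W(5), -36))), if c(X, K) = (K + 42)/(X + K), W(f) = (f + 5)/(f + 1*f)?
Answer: -1/8845953 ≈ -1.1305e-7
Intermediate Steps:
W(f) = (5 + f)/(2*f) (W(f) = (5 + f)/(f + f) = (5 + f)/((2*f)) = (5 + f)*(1/(2*f)) = (5 + f)/(2*f))
c(X, K) = (42 + K)/(K + X)
n(F) = 35*F
1/(-8845947 + n(c(W(5), -36))) = 1/(-8845947 + 35*((42 - 36)/(-36 + (1/2)*(5 + 5)/5))) = 1/(-8845947 + 35*(6/(-36 + (1/2)*(1/5)*10))) = 1/(-8845947 + 35*(6/(-36 + 1))) = 1/(-8845947 + 35*(6/(-35))) = 1/(-8845947 + 35*(-1/35*6)) = 1/(-8845947 + 35*(-6/35)) = 1/(-8845947 - 6) = 1/(-8845953) = -1/8845953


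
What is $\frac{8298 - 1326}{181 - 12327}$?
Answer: $- \frac{3486}{6073} \approx -0.57402$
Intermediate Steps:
$\frac{8298 - 1326}{181 - 12327} = \frac{6972}{181 + \left(-17846 + 5519\right)} = \frac{6972}{181 - 12327} = \frac{6972}{-12146} = 6972 \left(- \frac{1}{12146}\right) = - \frac{3486}{6073}$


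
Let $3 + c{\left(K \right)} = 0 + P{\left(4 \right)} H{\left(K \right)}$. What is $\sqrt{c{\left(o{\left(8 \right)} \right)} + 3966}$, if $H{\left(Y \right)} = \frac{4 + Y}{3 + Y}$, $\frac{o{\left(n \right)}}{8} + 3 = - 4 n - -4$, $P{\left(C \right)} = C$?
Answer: $\frac{\sqrt{4859555}}{35} \approx 62.984$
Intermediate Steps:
$o{\left(n \right)} = 8 - 32 n$ ($o{\left(n \right)} = -24 + 8 \left(- 4 n - -4\right) = -24 + 8 \left(- 4 n + 4\right) = -24 + 8 \left(4 - 4 n\right) = -24 - \left(-32 + 32 n\right) = 8 - 32 n$)
$H{\left(Y \right)} = \frac{4 + Y}{3 + Y}$
$c{\left(K \right)} = -3 + \frac{4 \left(4 + K\right)}{3 + K}$ ($c{\left(K \right)} = -3 + \left(0 + 4 \frac{4 + K}{3 + K}\right) = -3 + \left(0 + \frac{4 \left(4 + K\right)}{3 + K}\right) = -3 + \frac{4 \left(4 + K\right)}{3 + K}$)
$\sqrt{c{\left(o{\left(8 \right)} \right)} + 3966} = \sqrt{\frac{7 + \left(8 - 256\right)}{3 + \left(8 - 256\right)} + 3966} = \sqrt{\frac{7 - 248}{3 - 248} + 3966} = \sqrt{\frac{1}{-245} \left(-241\right) + 3966} = \sqrt{\left(- \frac{1}{245}\right) \left(-241\right) + 3966} = \sqrt{\frac{241}{245} + 3966} = \sqrt{\frac{971911}{245}} = \frac{\sqrt{4859555}}{35}$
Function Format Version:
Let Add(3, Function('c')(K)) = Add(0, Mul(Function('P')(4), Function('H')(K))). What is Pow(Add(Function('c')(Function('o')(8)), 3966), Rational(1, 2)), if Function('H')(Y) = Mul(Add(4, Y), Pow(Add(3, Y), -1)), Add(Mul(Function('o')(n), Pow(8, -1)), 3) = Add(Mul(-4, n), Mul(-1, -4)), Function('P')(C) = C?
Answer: Mul(Rational(1, 35), Pow(4859555, Rational(1, 2))) ≈ 62.984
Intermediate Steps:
Function('o')(n) = Add(8, Mul(-32, n)) (Function('o')(n) = Add(-24, Mul(8, Add(Mul(-4, n), Mul(-1, -4)))) = Add(-24, Mul(8, Add(Mul(-4, n), 4))) = Add(-24, Mul(8, Add(4, Mul(-4, n)))) = Add(-24, Add(32, Mul(-32, n))) = Add(8, Mul(-32, n)))
Function('H')(Y) = Mul(Pow(Add(3, Y), -1), Add(4, Y))
Function('c')(K) = Add(-3, Mul(4, Pow(Add(3, K), -1), Add(4, K))) (Function('c')(K) = Add(-3, Add(0, Mul(4, Mul(Pow(Add(3, K), -1), Add(4, K))))) = Add(-3, Add(0, Mul(4, Pow(Add(3, K), -1), Add(4, K)))) = Add(-3, Mul(4, Pow(Add(3, K), -1), Add(4, K))))
Pow(Add(Function('c')(Function('o')(8)), 3966), Rational(1, 2)) = Pow(Add(Mul(Pow(Add(3, Add(8, Mul(-32, 8))), -1), Add(7, Add(8, Mul(-32, 8)))), 3966), Rational(1, 2)) = Pow(Add(Mul(Pow(Add(3, Add(8, -256)), -1), Add(7, Add(8, -256))), 3966), Rational(1, 2)) = Pow(Add(Mul(Pow(Add(3, -248), -1), Add(7, -248)), 3966), Rational(1, 2)) = Pow(Add(Mul(Pow(-245, -1), -241), 3966), Rational(1, 2)) = Pow(Add(Mul(Rational(-1, 245), -241), 3966), Rational(1, 2)) = Pow(Add(Rational(241, 245), 3966), Rational(1, 2)) = Pow(Rational(971911, 245), Rational(1, 2)) = Mul(Rational(1, 35), Pow(4859555, Rational(1, 2)))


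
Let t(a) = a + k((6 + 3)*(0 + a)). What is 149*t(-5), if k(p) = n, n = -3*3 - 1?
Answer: -2235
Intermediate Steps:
n = -10 (n = -9 - 1 = -10)
k(p) = -10
t(a) = -10 + a (t(a) = a - 10 = -10 + a)
149*t(-5) = 149*(-10 - 5) = 149*(-15) = -2235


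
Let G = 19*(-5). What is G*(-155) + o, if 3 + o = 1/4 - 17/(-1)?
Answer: 58957/4 ≈ 14739.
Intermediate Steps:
G = -95
o = 57/4 (o = -3 + (1/4 - 17/(-1)) = -3 + (1*(¼) - 17*(-1)) = -3 + (¼ + 17) = -3 + 69/4 = 57/4 ≈ 14.250)
G*(-155) + o = -95*(-155) + 57/4 = 14725 + 57/4 = 58957/4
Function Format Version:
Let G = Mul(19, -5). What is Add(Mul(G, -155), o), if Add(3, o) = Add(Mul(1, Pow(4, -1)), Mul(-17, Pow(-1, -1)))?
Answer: Rational(58957, 4) ≈ 14739.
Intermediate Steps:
G = -95
o = Rational(57, 4) (o = Add(-3, Add(Mul(1, Pow(4, -1)), Mul(-17, Pow(-1, -1)))) = Add(-3, Add(Mul(1, Rational(1, 4)), Mul(-17, -1))) = Add(-3, Add(Rational(1, 4), 17)) = Add(-3, Rational(69, 4)) = Rational(57, 4) ≈ 14.250)
Add(Mul(G, -155), o) = Add(Mul(-95, -155), Rational(57, 4)) = Add(14725, Rational(57, 4)) = Rational(58957, 4)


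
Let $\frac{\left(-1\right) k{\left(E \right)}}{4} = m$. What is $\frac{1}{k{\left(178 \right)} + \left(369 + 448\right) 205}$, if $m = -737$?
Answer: $\frac{1}{170433} \approx 5.8674 \cdot 10^{-6}$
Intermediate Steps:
$k{\left(E \right)} = 2948$ ($k{\left(E \right)} = \left(-4\right) \left(-737\right) = 2948$)
$\frac{1}{k{\left(178 \right)} + \left(369 + 448\right) 205} = \frac{1}{2948 + \left(369 + 448\right) 205} = \frac{1}{2948 + 817 \cdot 205} = \frac{1}{2948 + 167485} = \frac{1}{170433}$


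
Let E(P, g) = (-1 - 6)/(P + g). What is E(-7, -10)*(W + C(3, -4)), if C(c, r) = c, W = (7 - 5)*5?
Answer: 91/17 ≈ 5.3529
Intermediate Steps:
E(P, g) = -7/(P + g)
W = 10 (W = 2*5 = 10)
E(-7, -10)*(W + C(3, -4)) = (-7/(-7 - 10))*(10 + 3) = -7/(-17)*13 = -7*(-1/17)*13 = (7/17)*13 = 91/17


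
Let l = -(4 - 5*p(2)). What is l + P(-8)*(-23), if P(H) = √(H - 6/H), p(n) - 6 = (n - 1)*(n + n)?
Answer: 46 - 23*I*√29/2 ≈ 46.0 - 61.929*I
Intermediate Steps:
p(n) = 6 + 2*n*(-1 + n) (p(n) = 6 + (n - 1)*(n + n) = 6 + (-1 + n)*(2*n) = 6 + 2*n*(-1 + n))
l = 46 (l = -(4 - 5*(6 - 2*2 + 2*2²)) = -(4 - 5*(6 - 4 + 2*4)) = -(4 - 5*(6 - 4 + 8)) = -(4 - 5*10) = -(4 - 50) = -1*(-46) = 46)
l + P(-8)*(-23) = 46 + √(-8 - 6/(-8))*(-23) = 46 + √(-8 - 6*(-⅛))*(-23) = 46 + √(-8 + ¾)*(-23) = 46 + √(-29/4)*(-23) = 46 + (I*√29/2)*(-23) = 46 - 23*I*√29/2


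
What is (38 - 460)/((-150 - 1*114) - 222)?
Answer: 211/243 ≈ 0.86831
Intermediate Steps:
(38 - 460)/((-150 - 1*114) - 222) = -422/((-150 - 114) - 222) = -422/(-264 - 222) = -422/(-486) = -422*(-1/486) = 211/243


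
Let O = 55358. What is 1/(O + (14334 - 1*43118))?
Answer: 1/26574 ≈ 3.7631e-5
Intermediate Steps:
1/(O + (14334 - 1*43118)) = 1/(55358 + (14334 - 1*43118)) = 1/(55358 + (14334 - 43118)) = 1/(55358 - 28784) = 1/26574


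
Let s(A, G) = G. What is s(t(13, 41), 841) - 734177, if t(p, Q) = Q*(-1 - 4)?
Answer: -733336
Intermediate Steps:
t(p, Q) = -5*Q (t(p, Q) = Q*(-5) = -5*Q)
s(t(13, 41), 841) - 734177 = 841 - 734177 = -733336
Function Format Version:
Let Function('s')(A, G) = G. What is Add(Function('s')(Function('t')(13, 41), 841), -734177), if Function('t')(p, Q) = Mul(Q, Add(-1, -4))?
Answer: -733336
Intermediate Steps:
Function('t')(p, Q) = Mul(-5, Q) (Function('t')(p, Q) = Mul(Q, -5) = Mul(-5, Q))
Add(Function('s')(Function('t')(13, 41), 841), -734177) = Add(841, -734177) = -733336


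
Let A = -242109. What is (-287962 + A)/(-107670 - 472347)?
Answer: 530071/580017 ≈ 0.91389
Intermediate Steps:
(-287962 + A)/(-107670 - 472347) = (-287962 - 242109)/(-107670 - 472347) = -530071/(-580017) = -530071*(-1/580017) = 530071/580017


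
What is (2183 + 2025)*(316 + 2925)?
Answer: 13638128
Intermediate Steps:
(2183 + 2025)*(316 + 2925) = 4208*3241 = 13638128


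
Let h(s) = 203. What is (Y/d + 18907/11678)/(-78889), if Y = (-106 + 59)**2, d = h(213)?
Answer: -29634823/187016945626 ≈ -0.00015846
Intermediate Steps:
d = 203
Y = 2209 (Y = (-47)**2 = 2209)
(Y/d + 18907/11678)/(-78889) = (2209/203 + 18907/11678)/(-78889) = (2209*(1/203) + 18907*(1/11678))*(-1/78889) = (2209/203 + 18907/11678)*(-1/78889) = (29634823/2370634)*(-1/78889) = -29634823/187016945626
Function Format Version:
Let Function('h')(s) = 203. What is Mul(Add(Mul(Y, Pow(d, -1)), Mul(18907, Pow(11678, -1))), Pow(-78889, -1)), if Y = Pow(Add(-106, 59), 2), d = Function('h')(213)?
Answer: Rational(-29634823, 187016945626) ≈ -0.00015846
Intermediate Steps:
d = 203
Y = 2209 (Y = Pow(-47, 2) = 2209)
Mul(Add(Mul(Y, Pow(d, -1)), Mul(18907, Pow(11678, -1))), Pow(-78889, -1)) = Mul(Add(Mul(2209, Pow(203, -1)), Mul(18907, Pow(11678, -1))), Pow(-78889, -1)) = Mul(Add(Mul(2209, Rational(1, 203)), Mul(18907, Rational(1, 11678))), Rational(-1, 78889)) = Mul(Add(Rational(2209, 203), Rational(18907, 11678)), Rational(-1, 78889)) = Mul(Rational(29634823, 2370634), Rational(-1, 78889)) = Rational(-29634823, 187016945626)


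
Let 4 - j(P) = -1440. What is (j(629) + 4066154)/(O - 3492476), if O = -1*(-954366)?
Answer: -2033799/1269055 ≈ -1.6026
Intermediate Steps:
j(P) = 1444 (j(P) = 4 - 1*(-1440) = 4 + 1440 = 1444)
O = 954366
(j(629) + 4066154)/(O - 3492476) = (1444 + 4066154)/(954366 - 3492476) = 4067598/(-2538110) = 4067598*(-1/2538110) = -2033799/1269055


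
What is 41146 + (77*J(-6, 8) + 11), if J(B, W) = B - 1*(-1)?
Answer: 40772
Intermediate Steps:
J(B, W) = 1 + B (J(B, W) = B + 1 = 1 + B)
41146 + (77*J(-6, 8) + 11) = 41146 + (77*(1 - 6) + 11) = 41146 + (77*(-5) + 11) = 41146 + (-385 + 11) = 41146 - 374 = 40772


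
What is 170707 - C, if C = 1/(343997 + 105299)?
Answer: 76697972271/449296 ≈ 1.7071e+5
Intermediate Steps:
C = 1/449296 ≈ 2.2257e-6
170707 - C = 170707 - 1*1/449296 = 170707 - 1/449296 = 76697972271/449296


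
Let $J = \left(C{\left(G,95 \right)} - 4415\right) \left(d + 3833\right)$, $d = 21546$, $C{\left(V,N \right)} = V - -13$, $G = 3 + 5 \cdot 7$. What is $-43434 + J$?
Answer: $-110797390$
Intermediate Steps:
$G = 38$ ($G = 3 + 35 = 38$)
$C{\left(V,N \right)} = 13 + V$ ($C{\left(V,N \right)} = V + 13 = 13 + V$)
$J = -110753956$ ($J = \left(\left(13 + 38\right) - 4415\right) \left(21546 + 3833\right) = \left(51 - 4415\right) 25379 = \left(-4364\right) 25379 = -110753956$)
$-43434 + J = -43434 - 110753956 = -110797390$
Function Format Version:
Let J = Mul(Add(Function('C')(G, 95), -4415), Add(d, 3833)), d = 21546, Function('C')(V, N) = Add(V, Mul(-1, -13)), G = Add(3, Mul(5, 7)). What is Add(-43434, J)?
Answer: -110797390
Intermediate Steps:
G = 38 (G = Add(3, 35) = 38)
Function('C')(V, N) = Add(13, V) (Function('C')(V, N) = Add(V, 13) = Add(13, V))
J = -110753956 (J = Mul(Add(Add(13, 38), -4415), Add(21546, 3833)) = Mul(Add(51, -4415), 25379) = Mul(-4364, 25379) = -110753956)
Add(-43434, J) = Add(-43434, -110753956) = -110797390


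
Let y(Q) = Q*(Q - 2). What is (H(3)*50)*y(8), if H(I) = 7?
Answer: 16800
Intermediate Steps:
y(Q) = Q*(-2 + Q)
(H(3)*50)*y(8) = (7*50)*(8*(-2 + 8)) = 350*(8*6) = 350*48 = 16800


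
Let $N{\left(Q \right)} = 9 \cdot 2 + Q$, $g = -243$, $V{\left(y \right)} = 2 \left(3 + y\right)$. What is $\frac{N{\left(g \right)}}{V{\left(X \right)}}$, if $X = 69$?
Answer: $- \frac{25}{16} \approx -1.5625$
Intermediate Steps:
$V{\left(y \right)} = 6 + 2 y$
$N{\left(Q \right)} = 18 + Q$
$\frac{N{\left(g \right)}}{V{\left(X \right)}} = \frac{18 - 243}{6 + 2 \cdot 69} = - \frac{225}{6 + 138} = - \frac{225}{144} = \left(-225\right) \frac{1}{144} = - \frac{25}{16}$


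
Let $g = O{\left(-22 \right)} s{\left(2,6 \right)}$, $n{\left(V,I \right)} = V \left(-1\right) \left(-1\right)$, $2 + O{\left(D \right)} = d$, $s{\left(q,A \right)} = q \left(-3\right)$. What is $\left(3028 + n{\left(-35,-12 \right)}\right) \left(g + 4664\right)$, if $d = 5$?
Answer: $13905478$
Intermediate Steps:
$s{\left(q,A \right)} = - 3 q$
$O{\left(D \right)} = 3$ ($O{\left(D \right)} = -2 + 5 = 3$)
$n{\left(V,I \right)} = V$ ($n{\left(V,I \right)} = - V \left(-1\right) = V$)
$g = -18$ ($g = 3 \left(\left(-3\right) 2\right) = 3 \left(-6\right) = -18$)
$\left(3028 + n{\left(-35,-12 \right)}\right) \left(g + 4664\right) = \left(3028 - 35\right) \left(-18 + 4664\right) = 2993 \cdot 4646 = 13905478$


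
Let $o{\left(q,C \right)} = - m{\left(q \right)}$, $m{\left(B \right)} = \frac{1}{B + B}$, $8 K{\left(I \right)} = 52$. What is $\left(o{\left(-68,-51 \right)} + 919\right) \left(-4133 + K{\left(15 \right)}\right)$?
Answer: $- \frac{1031501205}{272} \approx -3.7923 \cdot 10^{6}$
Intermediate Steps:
$K{\left(I \right)} = \frac{13}{2}$ ($K{\left(I \right)} = \frac{1}{8} \cdot 52 = \frac{13}{2}$)
$m{\left(B \right)} = \frac{1}{2 B}$
$o{\left(q,C \right)} = - \frac{1}{2 q}$
$\left(o{\left(-68,-51 \right)} + 919\right) \left(-4133 + K{\left(15 \right)}\right) = \left(- \frac{1}{2 \left(-68\right)} + 919\right) \left(-4133 + \frac{13}{2}\right) = \left(\left(- \frac{1}{2}\right) \left(- \frac{1}{68}\right) + 919\right) \left(- \frac{8253}{2}\right) = \left(\frac{1}{136} + 919\right) \left(- \frac{8253}{2}\right) = \frac{124985}{136} \left(- \frac{8253}{2}\right) = - \frac{1031501205}{272}$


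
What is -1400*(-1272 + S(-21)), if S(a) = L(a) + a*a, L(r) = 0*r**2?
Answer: 1163400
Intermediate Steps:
L(r) = 0
S(a) = a**2 (S(a) = 0 + a*a = 0 + a**2 = a**2)
-1400*(-1272 + S(-21)) = -1400*(-1272 + (-21)**2) = -1400*(-1272 + 441) = -1400*(-831) = 1163400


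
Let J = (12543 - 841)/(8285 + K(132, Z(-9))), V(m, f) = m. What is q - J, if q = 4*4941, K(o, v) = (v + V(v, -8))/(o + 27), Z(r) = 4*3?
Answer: 8678009126/439113 ≈ 19763.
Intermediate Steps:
Z(r) = 12
K(o, v) = 2*v/(27 + o) (K(o, v) = (v + v)/(o + 27) = (2*v)/(27 + o) = 2*v/(27 + o))
q = 19764
J = 620206/439113 (J = (12543 - 841)/(8285 + 2*12/(27 + 132)) = 11702/(8285 + 2*12/159) = 11702/(8285 + 2*12*(1/159)) = 11702/(8285 + 8/53) = 11702/(439113/53) = 11702*(53/439113) = 620206/439113 ≈ 1.4124)
q - J = 19764 - 1*620206/439113 = 19764 - 620206/439113 = 8678009126/439113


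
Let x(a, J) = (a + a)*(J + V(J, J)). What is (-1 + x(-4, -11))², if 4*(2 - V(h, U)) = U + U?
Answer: 729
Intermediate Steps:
V(h, U) = 2 - U/2 (V(h, U) = 2 - (U + U)/4 = 2 - U/2)
x(a, J) = 2*a*(2 + J/2) (x(a, J) = (a + a)*(J + (2 - J/2)) = (2*a)*(2 + J/2) = 2*a*(2 + J/2))
(-1 + x(-4, -11))² = (-1 - 4*(4 - 11))² = (-1 - 4*(-7))² = (-1 + 28)² = 27² = 729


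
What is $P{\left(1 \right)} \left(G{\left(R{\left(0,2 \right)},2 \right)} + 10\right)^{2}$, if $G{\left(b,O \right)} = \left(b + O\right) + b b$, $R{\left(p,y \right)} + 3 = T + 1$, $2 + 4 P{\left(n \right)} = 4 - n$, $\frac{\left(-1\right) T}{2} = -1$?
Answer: $36$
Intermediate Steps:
$T = 2$ ($T = \left(-2\right) \left(-1\right) = 2$)
$P{\left(n \right)} = \frac{1}{2} - \frac{n}{4}$ ($P{\left(n \right)} = - \frac{1}{2} + \frac{4 - n}{4} = - \frac{1}{2} - \left(-1 + \frac{n}{4}\right) = \frac{1}{2} - \frac{n}{4}$)
$R{\left(p,y \right)} = 0$ ($R{\left(p,y \right)} = -3 + \left(2 + 1\right) = -3 + 3 = 0$)
$G{\left(b,O \right)} = O + b + b^{2}$ ($G{\left(b,O \right)} = \left(O + b\right) + b^{2} = O + b + b^{2}$)
$P{\left(1 \right)} \left(G{\left(R{\left(0,2 \right)},2 \right)} + 10\right)^{2} = \left(\frac{1}{2} - \frac{1}{4}\right) \left(\left(2 + 0 + 0^{2}\right) + 10\right)^{2} = \left(\frac{1}{2} - \frac{1}{4}\right) \left(\left(2 + 0 + 0\right) + 10\right)^{2} = \frac{\left(2 + 10\right)^{2}}{4} = \frac{12^{2}}{4} = \frac{1}{4} \cdot 144 = 36$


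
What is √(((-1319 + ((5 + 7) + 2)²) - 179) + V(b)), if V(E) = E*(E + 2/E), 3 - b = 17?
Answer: 4*I*√69 ≈ 33.227*I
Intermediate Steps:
b = -14 (b = 3 - 1*17 = 3 - 17 = -14)
√(((-1319 + ((5 + 7) + 2)²) - 179) + V(b)) = √(((-1319 + ((5 + 7) + 2)²) - 179) + (2 + (-14)²)) = √(((-1319 + (12 + 2)²) - 179) + (2 + 196)) = √(((-1319 + 14²) - 179) + 198) = √(((-1319 + 196) - 179) + 198) = √((-1123 - 179) + 198) = √(-1302 + 198) = √(-1104) = 4*I*√69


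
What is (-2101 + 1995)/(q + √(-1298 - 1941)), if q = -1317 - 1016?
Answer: 123649/2723064 + 53*I*√3239/2723064 ≈ 0.045408 + 0.0011077*I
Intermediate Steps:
q = -2333
(-2101 + 1995)/(q + √(-1298 - 1941)) = (-2101 + 1995)/(-2333 + √(-1298 - 1941)) = -106/(-2333 + √(-3239)) = -106/(-2333 + I*√3239)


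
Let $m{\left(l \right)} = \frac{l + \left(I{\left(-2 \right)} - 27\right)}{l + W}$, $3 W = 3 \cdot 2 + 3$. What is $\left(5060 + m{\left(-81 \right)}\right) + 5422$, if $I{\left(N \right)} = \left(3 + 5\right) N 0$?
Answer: $\frac{136284}{13} \approx 10483.0$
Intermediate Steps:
$I{\left(N \right)} = 0$ ($I{\left(N \right)} = 8 N 0 = 0$)
$W = 3$ ($W = \frac{3 \cdot 2 + 3}{3} = \frac{6 + 3}{3} = \frac{1}{3} \cdot 9 = 3$)
$m{\left(l \right)} = \frac{-27 + l}{3 + l}$ ($m{\left(l \right)} = \frac{l + \left(0 - 27\right)}{l + 3} = \frac{l - 27}{3 + l} = \frac{-27 + l}{3 + l}$)
$\left(5060 + m{\left(-81 \right)}\right) + 5422 = \left(5060 + \frac{-27 - 81}{3 - 81}\right) + 5422 = \left(5060 + \frac{1}{-78} \left(-108\right)\right) + 5422 = \left(5060 - - \frac{18}{13}\right) + 5422 = \left(5060 + \frac{18}{13}\right) + 5422 = \frac{65798}{13} + 5422 = \frac{136284}{13}$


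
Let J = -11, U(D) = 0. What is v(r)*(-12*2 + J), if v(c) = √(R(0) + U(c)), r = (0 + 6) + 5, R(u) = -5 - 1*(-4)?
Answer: -35*I ≈ -35.0*I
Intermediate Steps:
R(u) = -1 (R(u) = -5 + 4 = -1)
r = 11 (r = 6 + 5 = 11)
v(c) = I (v(c) = √(-1 + 0) = √(-1) = I)
v(r)*(-12*2 + J) = I*(-12*2 - 11) = I*(-24 - 11) = I*(-35) = -35*I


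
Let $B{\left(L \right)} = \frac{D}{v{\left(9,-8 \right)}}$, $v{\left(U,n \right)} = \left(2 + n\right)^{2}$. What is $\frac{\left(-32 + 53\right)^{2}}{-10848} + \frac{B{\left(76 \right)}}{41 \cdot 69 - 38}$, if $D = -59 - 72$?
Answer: $- \frac{3810917}{90830304} \approx -0.041956$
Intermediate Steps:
$D = -131$
$B{\left(L \right)} = - \frac{131}{36}$ ($B{\left(L \right)} = - \frac{131}{\left(2 - 8\right)^{2}} = - \frac{131}{\left(-6\right)^{2}} = - \frac{131}{36}$)
$\frac{\left(-32 + 53\right)^{2}}{-10848} + \frac{B{\left(76 \right)}}{41 \cdot 69 - 38} = \frac{\left(-32 + 53\right)^{2}}{-10848} - \frac{131}{36 \left(41 \cdot 69 - 38\right)} = 21^{2} \left(- \frac{1}{10848}\right) - \frac{131}{36 \left(2829 - 38\right)} = 441 \left(- \frac{1}{10848}\right) - \frac{131}{36 \cdot 2791} = - \frac{147}{3616} - \frac{131}{100476} = - \frac{3810917}{90830304}$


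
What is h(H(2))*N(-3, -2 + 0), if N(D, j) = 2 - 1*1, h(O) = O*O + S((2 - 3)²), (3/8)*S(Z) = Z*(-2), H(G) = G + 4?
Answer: 92/3 ≈ 30.667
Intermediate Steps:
H(G) = 4 + G
S(Z) = -16*Z/3 (S(Z) = 8*(Z*(-2))/3 = 8*(-2*Z)/3 = -16*Z/3)
h(O) = -16/3 + O² (h(O) = O*O - 16*(2 - 3)²/3 = O² - 16/3*(-1)² = O² - 16/3*1 = O² - 16/3 = -16/3 + O²)
N(D, j) = 1 (N(D, j) = 2 - 1 = 1)
h(H(2))*N(-3, -2 + 0) = (-16/3 + (4 + 2)²)*1 = (-16/3 + 6²)*1 = (-16/3 + 36)*1 = (92/3)*1 = 92/3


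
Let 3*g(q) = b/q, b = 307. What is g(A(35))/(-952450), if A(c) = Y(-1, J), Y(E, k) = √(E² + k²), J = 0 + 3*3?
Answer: -307*√82/234302700 ≈ -1.1865e-5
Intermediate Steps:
J = 9 (J = 0 + 9 = 9)
A(c) = √82 (A(c) = √((-1)² + 9²) = √(1 + 81) = √82)
g(q) = 307/(3*q) (g(q) = (307/q)/3 = 307/(3*q))
g(A(35))/(-952450) = (307/(3*(√82)))/(-952450) = (307*(√82/82)/3)*(-1/952450) = (307*√82/246)*(-1/952450) = -307*√82/234302700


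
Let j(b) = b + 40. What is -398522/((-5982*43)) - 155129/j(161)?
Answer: -6637184872/8617071 ≈ -770.24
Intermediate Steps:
j(b) = 40 + b
-398522/((-5982*43)) - 155129/j(161) = -398522/((-5982*43)) - 155129/(40 + 161) = -398522/(-257226) - 155129/201 = -398522*(-1/257226) - 155129*1/201 = 199261/128613 - 155129/201 = -6637184872/8617071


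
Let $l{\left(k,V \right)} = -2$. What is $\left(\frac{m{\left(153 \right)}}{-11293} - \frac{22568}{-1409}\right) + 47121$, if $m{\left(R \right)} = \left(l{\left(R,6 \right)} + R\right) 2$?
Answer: $\frac{750036106183}{15911837} \approx 47137.0$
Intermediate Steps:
$m{\left(R \right)} = -4 + 2 R$ ($m{\left(R \right)} = \left(-2 + R\right) 2 = -4 + 2 R$)
$\left(\frac{m{\left(153 \right)}}{-11293} - \frac{22568}{-1409}\right) + 47121 = \left(\frac{-4 + 2 \cdot 153}{-11293} - \frac{22568}{-1409}\right) + 47121 = \left(\left(-4 + 306\right) \left(- \frac{1}{11293}\right) - - \frac{22568}{1409}\right) + 47121 = \left(302 \left(- \frac{1}{11293}\right) + \frac{22568}{1409}\right) + 47121 = \left(- \frac{302}{11293} + \frac{22568}{1409}\right) + 47121 = \frac{254434906}{15911837} + 47121 = \frac{750036106183}{15911837}$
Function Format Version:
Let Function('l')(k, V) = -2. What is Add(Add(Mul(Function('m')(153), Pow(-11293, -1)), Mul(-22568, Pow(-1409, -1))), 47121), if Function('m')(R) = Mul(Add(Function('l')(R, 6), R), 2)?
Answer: Rational(750036106183, 15911837) ≈ 47137.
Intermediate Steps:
Function('m')(R) = Add(-4, Mul(2, R)) (Function('m')(R) = Mul(Add(-2, R), 2) = Add(-4, Mul(2, R)))
Add(Add(Mul(Function('m')(153), Pow(-11293, -1)), Mul(-22568, Pow(-1409, -1))), 47121) = Add(Add(Mul(Add(-4, Mul(2, 153)), Pow(-11293, -1)), Mul(-22568, Pow(-1409, -1))), 47121) = Add(Add(Mul(Add(-4, 306), Rational(-1, 11293)), Mul(-22568, Rational(-1, 1409))), 47121) = Add(Add(Mul(302, Rational(-1, 11293)), Rational(22568, 1409)), 47121) = Add(Add(Rational(-302, 11293), Rational(22568, 1409)), 47121) = Add(Rational(254434906, 15911837), 47121) = Rational(750036106183, 15911837)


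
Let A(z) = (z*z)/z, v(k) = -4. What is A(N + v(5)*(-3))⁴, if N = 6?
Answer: 104976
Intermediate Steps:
A(z) = z (A(z) = z²/z = z)
A(N + v(5)*(-3))⁴ = (6 - 4*(-3))⁴ = (6 + 12)⁴ = 18⁴ = 104976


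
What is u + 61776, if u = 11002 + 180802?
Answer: 253580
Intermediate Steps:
u = 191804
u + 61776 = 191804 + 61776 = 253580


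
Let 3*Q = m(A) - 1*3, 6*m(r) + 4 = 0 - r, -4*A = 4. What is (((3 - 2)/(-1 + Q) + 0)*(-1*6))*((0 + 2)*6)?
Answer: 432/13 ≈ 33.231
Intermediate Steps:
A = -1 (A = -¼*4 = -1)
m(r) = -⅔ - r/6 (m(r) = -⅔ + (0 - r)/6 = -⅔ + (-r)/6 = -⅔ - r/6)
Q = -7/6 (Q = ((-⅔ - ⅙*(-1)) - 1*3)/3 = ((-⅔ + ⅙) - 3)/3 = (-½ - 3)/3 = (⅓)*(-7/2) = -7/6 ≈ -1.1667)
(((3 - 2)/(-1 + Q) + 0)*(-1*6))*((0 + 2)*6) = (((3 - 2)/(-1 - 7/6) + 0)*(-1*6))*((0 + 2)*6) = ((1/(-13/6) + 0)*(-6))*(2*6) = ((1*(-6/13) + 0)*(-6))*12 = ((-6/13 + 0)*(-6))*12 = -6/13*(-6)*12 = (36/13)*12 = 432/13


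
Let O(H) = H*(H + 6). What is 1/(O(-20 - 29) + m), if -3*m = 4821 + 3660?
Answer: -1/720 ≈ -0.0013889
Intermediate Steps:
m = -2827 (m = -(4821 + 3660)/3 = -1/3*8481 = -2827)
O(H) = H*(6 + H)
1/(O(-20 - 29) + m) = 1/((-20 - 29)*(6 + (-20 - 29)) - 2827) = 1/(-49*(6 - 49) - 2827) = 1/(-49*(-43) - 2827) = 1/(2107 - 2827) = 1/(-720) = -1/720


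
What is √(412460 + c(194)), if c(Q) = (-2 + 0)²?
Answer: 4*√25779 ≈ 642.23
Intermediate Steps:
c(Q) = 4 (c(Q) = (-2)² = 4)
√(412460 + c(194)) = √(412460 + 4) = √412464 = 4*√25779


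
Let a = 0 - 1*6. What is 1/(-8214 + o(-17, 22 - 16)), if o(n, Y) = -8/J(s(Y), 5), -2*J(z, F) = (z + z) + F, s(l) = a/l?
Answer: -3/24626 ≈ -0.00012182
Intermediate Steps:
a = -6 (a = 0 - 6 = -6)
s(l) = -6/l
J(z, F) = -z - F/2 (J(z, F) = -((z + z) + F)/2 = -(2*z + F)/2 = -(F + 2*z)/2 = -z - F/2)
o(n, Y) = -8/(-5/2 + 6/Y) (o(n, Y) = -8/(-(-6)/Y - 1/2*5) = -8/(6/Y - 5/2) = -8/(-5/2 + 6/Y))
1/(-8214 + o(-17, 22 - 16)) = 1/(-8214 + 16*(22 - 16)/(-12 + 5*(22 - 16))) = 1/(-8214 + 16*6/(-12 + 5*6)) = 1/(-8214 + 16*6/(-12 + 30)) = 1/(-8214 + 16*6/18) = 1/(-8214 + 16*6*(1/18)) = 1/(-8214 + 16/3) = 1/(-24626/3) = -3/24626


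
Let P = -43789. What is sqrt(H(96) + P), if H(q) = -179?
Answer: 8*I*sqrt(687) ≈ 209.69*I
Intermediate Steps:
sqrt(H(96) + P) = sqrt(-179 - 43789) = sqrt(-43968) = 8*I*sqrt(687)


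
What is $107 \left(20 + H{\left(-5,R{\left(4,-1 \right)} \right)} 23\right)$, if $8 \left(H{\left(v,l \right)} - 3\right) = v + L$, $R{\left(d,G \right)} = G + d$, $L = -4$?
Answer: $\frac{54035}{8} \approx 6754.4$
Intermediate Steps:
$H{\left(v,l \right)} = \frac{5}{2} + \frac{v}{8}$ ($H{\left(v,l \right)} = 3 + \frac{v - 4}{8} = 3 + \frac{-4 + v}{8} = 3 + \left(- \frac{1}{2} + \frac{v}{8}\right) = \frac{5}{2} + \frac{v}{8}$)
$107 \left(20 + H{\left(-5,R{\left(4,-1 \right)} \right)} 23\right) = 107 \left(20 + \left(\frac{5}{2} + \frac{1}{8} \left(-5\right)\right) 23\right) = 107 \left(20 + \left(\frac{5}{2} - \frac{5}{8}\right) 23\right) = 107 \left(20 + \frac{15}{8} \cdot 23\right) = 107 \left(20 + \frac{345}{8}\right) = 107 \cdot \frac{505}{8} = \frac{54035}{8}$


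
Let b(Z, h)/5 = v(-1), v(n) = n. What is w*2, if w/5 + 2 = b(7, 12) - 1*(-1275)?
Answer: 12680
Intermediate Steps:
b(Z, h) = -5 (b(Z, h) = 5*(-1) = -5)
w = 6340 (w = -10 + 5*(-5 - 1*(-1275)) = -10 + 5*(-5 + 1275) = -10 + 5*1270 = -10 + 6350 = 6340)
w*2 = 6340*2 = 12680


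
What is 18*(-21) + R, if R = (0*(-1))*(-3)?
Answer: -378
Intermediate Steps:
R = 0 (R = 0*(-3) = 0)
18*(-21) + R = 18*(-21) + 0 = -378 + 0 = -378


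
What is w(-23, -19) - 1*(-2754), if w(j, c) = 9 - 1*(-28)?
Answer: 2791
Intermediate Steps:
w(j, c) = 37 (w(j, c) = 9 + 28 = 37)
w(-23, -19) - 1*(-2754) = 37 - 1*(-2754) = 37 + 2754 = 2791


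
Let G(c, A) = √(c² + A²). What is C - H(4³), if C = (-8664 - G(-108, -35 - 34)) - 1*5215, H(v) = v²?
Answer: -17975 - 15*√73 ≈ -18103.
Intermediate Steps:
G(c, A) = √(A² + c²)
C = -13879 - 15*√73 (C = (-8664 - √((-35 - 34)² + (-108)²)) - 1*5215 = (-8664 - √((-69)² + 11664)) - 5215 = (-8664 - √(4761 + 11664)) - 5215 = (-8664 - √16425) - 5215 = (-8664 - 15*√73) - 5215 = -13879 - 15*√73 ≈ -14007.)
C - H(4³) = (-13879 - 15*√73) - (4³)² = (-13879 - 15*√73) - 1*64² = (-13879 - 15*√73) - 1*4096 = (-13879 - 15*√73) - 4096 = -17975 - 15*√73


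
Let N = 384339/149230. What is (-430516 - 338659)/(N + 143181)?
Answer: -114783985250/21367284969 ≈ -5.3719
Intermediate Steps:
N = 384339/149230 (N = 384339*(1/149230) = 384339/149230 ≈ 2.5755)
(-430516 - 338659)/(N + 143181) = (-430516 - 338659)/(384339/149230 + 143181) = -769175/21367284969/149230 = -769175*149230/21367284969 = -114783985250/21367284969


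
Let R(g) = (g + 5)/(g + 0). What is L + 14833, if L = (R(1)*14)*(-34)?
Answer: 11977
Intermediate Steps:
R(g) = (5 + g)/g
L = -2856 (L = (((5 + 1)/1)*14)*(-34) = ((1*6)*14)*(-34) = (6*14)*(-34) = 84*(-34) = -2856)
L + 14833 = -2856 + 14833 = 11977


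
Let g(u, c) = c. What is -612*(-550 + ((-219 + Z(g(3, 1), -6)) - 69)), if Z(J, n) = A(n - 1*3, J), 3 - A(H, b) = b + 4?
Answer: 514080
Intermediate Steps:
A(H, b) = -1 - b (A(H, b) = 3 - (b + 4) = 3 - (4 + b) = 3 + (-4 - b) = -1 - b)
Z(J, n) = -1 - J
-612*(-550 + ((-219 + Z(g(3, 1), -6)) - 69)) = -612*(-550 + ((-219 + (-1 - 1*1)) - 69)) = -612*(-550 + ((-219 + (-1 - 1)) - 69)) = -612*(-550 + ((-219 - 2) - 69)) = -612*(-550 + (-221 - 69)) = -612*(-550 - 290) = -612*(-840) = 514080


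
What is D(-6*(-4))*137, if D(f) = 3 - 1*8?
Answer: -685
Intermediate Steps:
D(f) = -5 (D(f) = 3 - 8 = -5)
D(-6*(-4))*137 = -5*137 = -685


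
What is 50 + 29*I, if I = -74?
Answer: -2096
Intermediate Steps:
50 + 29*I = 50 + 29*(-74) = 50 - 2146 = -2096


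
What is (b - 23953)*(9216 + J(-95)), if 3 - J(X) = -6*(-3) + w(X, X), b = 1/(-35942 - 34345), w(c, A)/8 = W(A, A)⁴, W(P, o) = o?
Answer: 1097016595280665088/70287 ≈ 1.5608e+13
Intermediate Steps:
w(c, A) = 8*A⁴
b = -1/70287 (b = 1/(-70287) = -1/70287 ≈ -1.4227e-5)
J(X) = -15 - 8*X⁴ (J(X) = 3 - (-6*(-3) + 8*X⁴) = 3 - (18 + 8*X⁴) = 3 + (-18 - 8*X⁴) = -15 - 8*X⁴)
(b - 23953)*(9216 + J(-95)) = (-1/70287 - 23953)*(9216 + (-15 - 8*(-95)⁴)) = -1683584512*(9216 + (-15 - 8*81450625))/70287 = -1683584512*(9216 + (-15 - 651605000))/70287 = -1683584512*(9216 - 651605015)/70287 = -1683584512/70287*(-651595799) = 1097016595280665088/70287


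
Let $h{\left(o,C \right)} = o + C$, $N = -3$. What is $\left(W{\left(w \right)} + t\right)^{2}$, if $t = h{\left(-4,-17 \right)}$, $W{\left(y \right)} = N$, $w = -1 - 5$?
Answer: $576$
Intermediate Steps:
$h{\left(o,C \right)} = C + o$
$w = -6$ ($w = -1 - 5 = -6$)
$W{\left(y \right)} = -3$
$t = -21$ ($t = -17 - 4 = -21$)
$\left(W{\left(w \right)} + t\right)^{2} = \left(-3 - 21\right)^{2} = \left(-24\right)^{2} = 576$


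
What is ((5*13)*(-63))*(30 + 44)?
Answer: -303030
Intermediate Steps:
((5*13)*(-63))*(30 + 44) = (65*(-63))*74 = -4095*74 = -303030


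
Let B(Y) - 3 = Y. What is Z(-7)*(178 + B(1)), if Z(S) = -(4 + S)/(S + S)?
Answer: -39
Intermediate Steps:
Z(S) = -(4 + S)/(2*S)
B(Y) = 3 + Y
Z(-7)*(178 + B(1)) = ((½)*(-4 - 1*(-7))/(-7))*(178 + (3 + 1)) = ((½)*(-⅐)*(-4 + 7))*(178 + 4) = ((½)*(-⅐)*3)*182 = -3/14*182 = -39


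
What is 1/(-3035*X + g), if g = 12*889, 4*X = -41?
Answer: 4/167107 ≈ 2.3937e-5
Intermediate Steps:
X = -41/4 (X = (¼)*(-41) = -41/4 ≈ -10.250)
g = 10668
1/(-3035*X + g) = 1/(-3035*(-41/4) + 10668) = 1/(124435/4 + 10668) = 1/(167107/4) = 4/167107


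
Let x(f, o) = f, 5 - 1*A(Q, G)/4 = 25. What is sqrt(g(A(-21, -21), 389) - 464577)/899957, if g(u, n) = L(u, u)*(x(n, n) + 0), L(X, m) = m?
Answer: I*sqrt(495697)/899957 ≈ 0.00078232*I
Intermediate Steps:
A(Q, G) = -80 (A(Q, G) = 20 - 4*25 = 20 - 100 = -80)
g(u, n) = n*u (g(u, n) = u*(n + 0) = u*n = n*u)
sqrt(g(A(-21, -21), 389) - 464577)/899957 = sqrt(389*(-80) - 464577)/899957 = sqrt(-31120 - 464577)*(1/899957) = sqrt(-495697)*(1/899957) = (I*sqrt(495697))*(1/899957) = I*sqrt(495697)/899957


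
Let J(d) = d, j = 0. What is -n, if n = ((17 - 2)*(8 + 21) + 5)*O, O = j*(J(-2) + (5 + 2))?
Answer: 0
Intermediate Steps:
O = 0 (O = 0*(-2 + (5 + 2)) = 0*(-2 + 7) = 0*5 = 0)
n = 0 (n = ((17 - 2)*(8 + 21) + 5)*0 = (15*29 + 5)*0 = (435 + 5)*0 = 440*0 = 0)
-n = -1*0 = 0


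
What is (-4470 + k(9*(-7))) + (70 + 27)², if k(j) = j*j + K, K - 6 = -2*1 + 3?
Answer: 8915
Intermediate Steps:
K = 7 (K = 6 + (-2*1 + 3) = 6 + (-2 + 3) = 6 + 1 = 7)
k(j) = 7 + j² (k(j) = j*j + 7 = j² + 7 = 7 + j²)
(-4470 + k(9*(-7))) + (70 + 27)² = (-4470 + (7 + (9*(-7))²)) + (70 + 27)² = (-4470 + (7 + (-63)²)) + 97² = (-4470 + (7 + 3969)) + 9409 = (-4470 + 3976) + 9409 = -494 + 9409 = 8915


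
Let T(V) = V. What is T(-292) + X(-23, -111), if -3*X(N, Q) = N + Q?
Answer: -742/3 ≈ -247.33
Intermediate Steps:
X(N, Q) = -N/3 - Q/3 (X(N, Q) = -(N + Q)/3 = -N/3 - Q/3)
T(-292) + X(-23, -111) = -292 + (-1/3*(-23) - 1/3*(-111)) = -292 + (23/3 + 37) = -292 + 134/3 = -742/3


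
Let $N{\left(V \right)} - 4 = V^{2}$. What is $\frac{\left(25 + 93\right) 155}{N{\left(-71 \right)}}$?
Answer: $\frac{3658}{1009} \approx 3.6254$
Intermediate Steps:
$N{\left(V \right)} = 4 + V^{2}$
$\frac{\left(25 + 93\right) 155}{N{\left(-71 \right)}} = \frac{\left(25 + 93\right) 155}{4 + \left(-71\right)^{2}} = \frac{118 \cdot 155}{4 + 5041} = \frac{18290}{5045} = 18290 \cdot \frac{1}{5045} = \frac{3658}{1009}$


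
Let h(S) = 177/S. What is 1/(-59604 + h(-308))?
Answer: -308/18358209 ≈ -1.6777e-5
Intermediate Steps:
1/(-59604 + h(-308)) = 1/(-59604 + 177/(-308)) = 1/(-59604 + 177*(-1/308)) = 1/(-59604 - 177/308) = 1/(-18358209/308) = -308/18358209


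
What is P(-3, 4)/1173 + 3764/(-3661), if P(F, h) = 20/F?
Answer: -13318736/12883059 ≈ -1.0338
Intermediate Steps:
P(-3, 4)/1173 + 3764/(-3661) = (20/(-3))/1173 + 3764/(-3661) = (20*(-⅓))*(1/1173) + 3764*(-1/3661) = -20/3*1/1173 - 3764/3661 = -20/3519 - 3764/3661 = -13318736/12883059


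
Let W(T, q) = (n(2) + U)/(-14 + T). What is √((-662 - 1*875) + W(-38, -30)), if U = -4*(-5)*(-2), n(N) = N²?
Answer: 2*I*√64909/13 ≈ 39.196*I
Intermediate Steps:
U = -40 (U = 20*(-2) = -40)
W(T, q) = -36/(-14 + T) (W(T, q) = (2² - 40)/(-14 + T) = (4 - 40)/(-14 + T) = -36/(-14 + T))
√((-662 - 1*875) + W(-38, -30)) = √((-662 - 1*875) - 36/(-14 - 38)) = √((-662 - 875) - 36/(-52)) = √(-1537 - 36*(-1/52)) = √(-1537 + 9/13) = √(-19972/13) = 2*I*√64909/13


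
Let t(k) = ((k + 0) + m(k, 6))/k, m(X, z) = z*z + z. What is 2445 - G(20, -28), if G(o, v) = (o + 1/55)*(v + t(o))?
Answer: 1618899/550 ≈ 2943.5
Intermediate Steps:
m(X, z) = z + z**2 (m(X, z) = z**2 + z = z + z**2)
t(k) = (42 + k)/k (t(k) = ((k + 0) + 6*(1 + 6))/k = (k + 6*7)/k = (k + 42)/k = (42 + k)/k)
G(o, v) = (1/55 + o)*(v + (42 + o)/o) (G(o, v) = (o + 1/55)*(v + (42 + o)/o) = (1/55 + o)*(v + (42 + o)/o))
2445 - G(20, -28) = 2445 - (2311/55 + 20 + (1/55)*(-28) + (42/55)/20 + 20*(-28)) = 2445 - (2311/55 + 20 - 28/55 + (42/55)*(1/20) - 560) = 2445 - (2311/55 + 20 - 28/55 + 21/550 - 560) = 2445 - 1*(-274149/550) = 2445 + 274149/550 = 1618899/550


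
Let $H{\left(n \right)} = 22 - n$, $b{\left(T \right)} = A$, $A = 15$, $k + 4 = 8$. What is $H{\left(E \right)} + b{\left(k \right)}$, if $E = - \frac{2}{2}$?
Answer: $38$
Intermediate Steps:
$E = -1$ ($E = \left(-2\right) \frac{1}{2} = -1$)
$k = 4$ ($k = -4 + 8 = 4$)
$b{\left(T \right)} = 15$
$H{\left(E \right)} + b{\left(k \right)} = \left(22 - -1\right) + 15 = \left(22 + 1\right) + 15 = 23 + 15 = 38$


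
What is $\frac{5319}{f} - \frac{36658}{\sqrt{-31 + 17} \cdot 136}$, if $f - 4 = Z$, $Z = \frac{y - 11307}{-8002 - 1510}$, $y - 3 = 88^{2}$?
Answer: $\frac{6324291}{5201} + \frac{18329 i \sqrt{14}}{952} \approx 1216.0 + 72.039 i$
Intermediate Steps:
$y = 7747$ ($y = 3 + 88^{2} = 3 + 7744 = 7747$)
$Z = \frac{445}{1189}$ ($Z = \frac{7747 - 11307}{-8002 - 1510} = - \frac{3560}{-9512} = \left(-3560\right) \left(- \frac{1}{9512}\right) = \frac{445}{1189} \approx 0.37426$)
$f = \frac{5201}{1189}$ ($f = 4 + \frac{445}{1189} = \frac{5201}{1189} \approx 4.3743$)
$\frac{5319}{f} - \frac{36658}{\sqrt{-31 + 17} \cdot 136} = \frac{5319}{\frac{5201}{1189}} - \frac{36658}{\sqrt{-31 + 17} \cdot 136} = 5319 \cdot \frac{1189}{5201} - \frac{36658}{\sqrt{-14} \cdot 136} = \frac{6324291}{5201} - \frac{36658}{i \sqrt{14} \cdot 136} = \frac{6324291}{5201} - \frac{36658}{136 i \sqrt{14}} = \frac{6324291}{5201} - 36658 \left(- \frac{i \sqrt{14}}{1904}\right) = \frac{6324291}{5201} + \frac{18329 i \sqrt{14}}{952}$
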